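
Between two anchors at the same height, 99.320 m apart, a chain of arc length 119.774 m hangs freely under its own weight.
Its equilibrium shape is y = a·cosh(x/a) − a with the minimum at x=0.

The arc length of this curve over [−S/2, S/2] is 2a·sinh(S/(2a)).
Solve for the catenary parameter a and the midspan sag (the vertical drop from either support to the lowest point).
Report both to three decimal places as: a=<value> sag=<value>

a=45.994 sag=29.517

seed: a₀ = √(S³/(24(L−S))) = √(99.320³/(24·20.454)) = 44.674564
iter 1: u=1.111595  f(a)=+1.302e+00  f'(a)=-1.034e+00  a ← 44.674564 − (+1.302e+00/-1.034e+00) = 45.933350
iter 2: u=1.081132  f(a)=+5.704e-02  f'(a)=-9.451e-01  a ← 45.933350 − (+5.704e-02/-9.451e-01) = 45.993698
iter 3: u=1.079713  f(a)=+1.207e-04  f'(a)=-9.411e-01  a ← 45.993698 − (+1.207e-04/-9.411e-01) = 45.993826
iter 4: u=1.079710  f(a)=+5.424e-10  f'(a)=-9.411e-01  a ← 45.993826 − (+5.424e-10/-9.411e-01) = 45.993826
iter 5: u=1.079710  f(a)=-1.421e-14  f'(a)=-9.411e-01  a ← 45.993826 − (-1.421e-14/-9.411e-01) = 45.993826
converged: |Δa| < 1e-12 after 5 iterations
sag = a·(cosh(S/(2a)) − 1) = 45.993826·(cosh(1.079710) − 1) = 29.517000
T_max/T_min = cosh(S/(2a)) = 1.641760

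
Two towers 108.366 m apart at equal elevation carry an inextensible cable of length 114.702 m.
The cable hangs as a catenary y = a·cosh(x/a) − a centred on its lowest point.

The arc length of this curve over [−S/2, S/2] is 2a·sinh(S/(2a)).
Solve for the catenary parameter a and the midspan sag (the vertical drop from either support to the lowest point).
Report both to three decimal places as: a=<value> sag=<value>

a=92.272 sag=16.371

seed: a₀ = √(S³/(24(L−S))) = √(108.366³/(24·6.336)) = 91.480043
iter 1: u=0.592293  f(a)=+1.121e-01  f'(a)=-1.434e-01  a ← 91.480043 − (+1.121e-01/-1.434e-01) = 92.261328
iter 2: u=0.587277  f(a)=+1.452e-03  f'(a)=-1.397e-01  a ← 92.261328 − (+1.452e-03/-1.397e-01) = 92.271718
iter 3: u=0.587211  f(a)=+2.508e-07  f'(a)=-1.397e-01  a ← 92.271718 − (+2.508e-07/-1.397e-01) = 92.271720
iter 4: u=0.587211  f(a)=+1.421e-14  f'(a)=-1.397e-01  a ← 92.271720 − (+1.421e-14/-1.397e-01) = 92.271720
converged: |Δa| < 1e-12 after 4 iterations
sag = a·(cosh(S/(2a)) − 1) = 92.271720·(cosh(0.587211) − 1) = 16.370848
T_max/T_min = cosh(S/(2a)) = 1.177420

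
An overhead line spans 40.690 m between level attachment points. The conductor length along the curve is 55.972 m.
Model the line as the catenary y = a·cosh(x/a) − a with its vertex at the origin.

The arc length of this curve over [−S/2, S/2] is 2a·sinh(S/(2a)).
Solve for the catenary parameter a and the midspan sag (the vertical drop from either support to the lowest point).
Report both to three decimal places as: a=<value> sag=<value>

a=14.259 sag=17.150

seed: a₀ = √(S³/(24(L−S))) = √(40.690³/(24·15.282)) = 13.553012
iter 1: u=1.501142  f(a)=+1.817e+00  f'(a)=-2.806e+00  a ← 13.553012 − (+1.817e+00/-2.806e+00) = 14.200622
iter 2: u=1.432684  f(a)=+1.384e-01  f'(a)=-2.394e+00  a ← 14.200622 − (+1.384e-01/-2.394e+00) = 14.258431
iter 3: u=1.426875  f(a)=+9.484e-04  f'(a)=-2.361e+00  a ← 14.258431 − (+9.484e-04/-2.361e+00) = 14.258833
iter 4: u=1.426835  f(a)=+4.523e-08  f'(a)=-2.361e+00  a ← 14.258833 − (+4.523e-08/-2.361e+00) = 14.258833
iter 5: u=1.426835  f(a)=+0.000e+00  f'(a)=-2.361e+00  a ← 14.258833 − (+0.000e+00/-2.361e+00) = 14.258833
converged: |Δa| < 1e-12 after 5 iterations
sag = a·(cosh(S/(2a)) − 1) = 14.258833·(cosh(1.426835) − 1) = 17.150251
T_max/T_min = cosh(S/(2a)) = 2.202781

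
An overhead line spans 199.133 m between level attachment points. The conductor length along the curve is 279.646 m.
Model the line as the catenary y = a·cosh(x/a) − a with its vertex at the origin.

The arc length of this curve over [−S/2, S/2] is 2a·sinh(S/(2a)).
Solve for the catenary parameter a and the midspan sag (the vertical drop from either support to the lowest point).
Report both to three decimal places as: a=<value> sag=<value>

a=67.490 sag=87.769

seed: a₀ = √(S³/(24(L−S))) = √(199.133³/(24·80.513)) = 63.925808
iter 1: u=1.557532  f(a)=+1.035e+01  f'(a)=-3.185e+00  a ← 63.925808 − (+1.035e+01/-3.185e+00) = 67.174791
iter 2: u=1.482200  f(a)=+8.413e-01  f'(a)=-2.687e+00  a ← 67.174791 − (+8.413e-01/-2.687e+00) = 67.487934
iter 3: u=1.475323  f(a)=+6.647e-03  f'(a)=-2.644e+00  a ← 67.487934 − (+6.647e-03/-2.644e+00) = 67.490448
iter 4: u=1.475268  f(a)=+4.222e-07  f'(a)=-2.644e+00  a ← 67.490448 − (+4.222e-07/-2.644e+00) = 67.490448
iter 5: u=1.475268  f(a)=-5.684e-14  f'(a)=-2.644e+00  a ← 67.490448 − (-5.684e-14/-2.644e+00) = 67.490448
converged: |Δa| < 1e-12 after 5 iterations
sag = a·(cosh(S/(2a)) − 1) = 67.490448·(cosh(1.475268) − 1) = 87.768793
T_max/T_min = cosh(S/(2a)) = 2.300462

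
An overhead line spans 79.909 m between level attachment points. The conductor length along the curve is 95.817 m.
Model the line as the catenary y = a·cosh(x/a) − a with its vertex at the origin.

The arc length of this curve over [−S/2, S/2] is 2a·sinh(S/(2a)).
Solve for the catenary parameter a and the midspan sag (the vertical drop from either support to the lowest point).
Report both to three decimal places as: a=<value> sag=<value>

seed: a₀ = √(S³/(24(L−S))) = √(79.909³/(24·15.908)) = 36.557807
iter 1: u=1.092913  f(a)=+9.775e-01  f'(a)=-9.788e-01  a ← 36.557807 − (+9.775e-01/-9.788e-01) = 37.556545
iter 2: u=1.063849  f(a)=+4.149e-02  f'(a)=-8.973e-01  a ← 37.556545 − (+4.149e-02/-8.973e-01) = 37.602786
iter 3: u=1.062541  f(a)=+8.208e-05  f'(a)=-8.937e-01  a ← 37.602786 − (+8.208e-05/-8.937e-01) = 37.602878
iter 4: u=1.062538  f(a)=+3.227e-10  f'(a)=-8.937e-01  a ← 37.602878 − (+3.227e-10/-8.937e-01) = 37.602878
iter 5: u=1.062538  f(a)=+0.000e+00  f'(a)=-8.937e-01  a ← 37.602878 − (+0.000e+00/-8.937e-01) = 37.602878
converged: |Δa| < 1e-12 after 5 iterations
sag = a·(cosh(S/(2a)) − 1) = 37.602878·(cosh(1.062538) − 1) = 23.300331
T_max/T_min = cosh(S/(2a)) = 1.619642

a=37.603 sag=23.300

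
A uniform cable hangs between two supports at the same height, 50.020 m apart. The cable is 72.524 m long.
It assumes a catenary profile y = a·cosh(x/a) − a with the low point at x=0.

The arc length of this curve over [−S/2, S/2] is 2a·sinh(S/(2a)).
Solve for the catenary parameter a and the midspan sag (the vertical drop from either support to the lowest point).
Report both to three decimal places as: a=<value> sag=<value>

seed: a₀ = √(S³/(24(L−S))) = √(50.020³/(24·22.504)) = 15.222292
iter 1: u=1.642985  f(a)=+3.240e+00  f'(a)=-3.836e+00  a ← 15.222292 − (+3.240e+00/-3.836e+00) = 16.066995
iter 2: u=1.556607  f(a)=+2.893e-01  f'(a)=-3.179e+00  a ← 16.066995 − (+2.893e-01/-3.179e+00) = 16.157987
iter 3: u=1.547841  f(a)=+2.804e-03  f'(a)=-3.118e+00  a ← 16.157987 − (+2.804e-03/-3.118e+00) = 16.158887
iter 4: u=1.547755  f(a)=+2.693e-07  f'(a)=-3.117e+00  a ← 16.158887 − (+2.693e-07/-3.117e+00) = 16.158887
iter 5: u=1.547755  f(a)=+0.000e+00  f'(a)=-3.117e+00  a ← 16.158887 − (+0.000e+00/-3.117e+00) = 16.158887
converged: |Δa| < 1e-12 after 5 iterations
sag = a·(cosh(S/(2a)) − 1) = 16.158887·(cosh(1.547755) − 1) = 23.540512
T_max/T_min = cosh(S/(2a)) = 2.456815

a=16.159 sag=23.541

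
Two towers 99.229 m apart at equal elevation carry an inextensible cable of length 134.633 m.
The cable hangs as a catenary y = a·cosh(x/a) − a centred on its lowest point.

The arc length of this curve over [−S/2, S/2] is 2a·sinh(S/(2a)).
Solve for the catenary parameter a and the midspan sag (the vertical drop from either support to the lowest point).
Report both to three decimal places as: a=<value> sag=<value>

a=35.594 sag=40.554

seed: a₀ = √(S³/(24(L−S))) = √(99.229³/(24·35.404)) = 33.909871
iter 1: u=1.463129  f(a)=+3.989e+00  f'(a)=-2.571e+00  a ← 33.909871 − (+3.989e+00/-2.571e+00) = 35.461414
iter 2: u=1.399112  f(a)=+2.901e-01  f'(a)=-2.209e+00  a ← 35.461414 − (+2.901e-01/-2.209e+00) = 35.592721
iter 3: u=1.393951  f(a)=+1.800e-03  f'(a)=-2.182e+00  a ← 35.592721 − (+1.800e-03/-2.182e+00) = 35.593547
iter 4: u=1.393918  f(a)=+7.031e-08  f'(a)=-2.182e+00  a ← 35.593547 − (+7.031e-08/-2.182e+00) = 35.593547
iter 5: u=1.393918  f(a)=+2.842e-14  f'(a)=-2.182e+00  a ← 35.593547 − (+2.842e-14/-2.182e+00) = 35.593547
converged: |Δa| < 1e-12 after 5 iterations
sag = a·(cosh(S/(2a)) − 1) = 35.593547·(cosh(1.393918) − 1) = 40.553756
T_max/T_min = cosh(S/(2a)) = 2.139357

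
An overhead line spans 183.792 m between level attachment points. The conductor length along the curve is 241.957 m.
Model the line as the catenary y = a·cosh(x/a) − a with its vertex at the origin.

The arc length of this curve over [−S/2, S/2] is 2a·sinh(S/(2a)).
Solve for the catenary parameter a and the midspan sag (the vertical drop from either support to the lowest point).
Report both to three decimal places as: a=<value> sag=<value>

a=69.649 sag=69.946

seed: a₀ = √(S³/(24(L−S))) = √(183.792³/(24·58.165)) = 66.688879
iter 1: u=1.377981  f(a)=+5.779e+00  f'(a)=-2.099e+00  a ← 66.688879 − (+5.779e+00/-2.099e+00) = 69.442101
iter 2: u=1.323347  f(a)=+3.771e-01  f'(a)=-1.833e+00  a ← 69.442101 − (+3.771e-01/-1.833e+00) = 69.647836
iter 3: u=1.319438  f(a)=+1.854e-03  f'(a)=-1.815e+00  a ← 69.647836 − (+1.854e-03/-1.815e+00) = 69.648857
iter 4: u=1.319419  f(a)=+4.531e-08  f'(a)=-1.815e+00  a ← 69.648857 − (+4.531e-08/-1.815e+00) = 69.648857
iter 5: u=1.319419  f(a)=+0.000e+00  f'(a)=-1.815e+00  a ← 69.648857 − (+0.000e+00/-1.815e+00) = 69.648857
converged: |Δa| < 1e-12 after 5 iterations
sag = a·(cosh(S/(2a)) − 1) = 69.648857·(cosh(1.319419) − 1) = 69.946131
T_max/T_min = cosh(S/(2a)) = 2.004268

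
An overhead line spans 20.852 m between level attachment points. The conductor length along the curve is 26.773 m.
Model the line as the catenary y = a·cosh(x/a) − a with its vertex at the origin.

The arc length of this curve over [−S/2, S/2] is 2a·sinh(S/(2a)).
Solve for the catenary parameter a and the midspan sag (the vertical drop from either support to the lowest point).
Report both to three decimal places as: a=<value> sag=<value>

seed: a₀ = √(S³/(24(L−S))) = √(20.852³/(24·5.921)) = 7.987639
iter 1: u=1.305267  f(a)=+5.253e-01  f'(a)=-1.751e+00  a ← 7.987639 − (+5.253e-01/-1.751e+00) = 8.287663
iter 2: u=1.258014  f(a)=+3.105e-02  f'(a)=-1.550e+00  a ← 8.287663 − (+3.105e-02/-1.550e+00) = 8.307700
iter 3: u=1.254980  f(a)=+1.235e-04  f'(a)=-1.537e+00  a ← 8.307700 − (+1.235e-04/-1.537e+00) = 8.307781
iter 4: u=1.254968  f(a)=+1.973e-09  f'(a)=-1.537e+00  a ← 8.307781 − (+1.973e-09/-1.537e+00) = 8.307781
iter 5: u=1.254968  f(a)=+0.000e+00  f'(a)=-1.537e+00  a ← 8.307781 − (+0.000e+00/-1.537e+00) = 8.307781
converged: |Δa| < 1e-12 after 5 iterations
sag = a·(cosh(S/(2a)) − 1) = 8.307781·(cosh(1.254968) − 1) = 7.447142
T_max/T_min = cosh(S/(2a)) = 1.896406

a=8.308 sag=7.447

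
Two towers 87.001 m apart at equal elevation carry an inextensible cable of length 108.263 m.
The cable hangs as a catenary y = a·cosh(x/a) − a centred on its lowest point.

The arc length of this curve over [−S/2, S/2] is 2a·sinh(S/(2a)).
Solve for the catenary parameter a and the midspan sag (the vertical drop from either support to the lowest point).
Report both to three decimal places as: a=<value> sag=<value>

seed: a₀ = √(S³/(24(L−S))) = √(87.001³/(24·21.262)) = 35.923504
iter 1: u=1.210920  f(a)=+1.614e+00  f'(a)=-1.367e+00  a ← 35.923504 − (+1.614e+00/-1.367e+00) = 37.104784
iter 2: u=1.172369  f(a)=+8.305e-02  f'(a)=-1.229e+00  a ← 37.104784 − (+8.305e-02/-1.229e+00) = 37.172341
iter 3: u=1.170238  f(a)=+2.462e-04  f'(a)=-1.222e+00  a ← 37.172341 − (+2.462e-04/-1.222e+00) = 37.172543
iter 4: u=1.170232  f(a)=+2.177e-09  f'(a)=-1.222e+00  a ← 37.172543 − (+2.177e-09/-1.222e+00) = 37.172543
iter 5: u=1.170232  f(a)=+0.000e+00  f'(a)=-1.222e+00  a ← 37.172543 − (+0.000e+00/-1.222e+00) = 37.172543
converged: |Δa| < 1e-12 after 5 iterations
sag = a·(cosh(S/(2a)) − 1) = 37.172543·(cosh(1.170232) − 1) = 28.493409
T_max/T_min = cosh(S/(2a)) = 1.766518

a=37.173 sag=28.493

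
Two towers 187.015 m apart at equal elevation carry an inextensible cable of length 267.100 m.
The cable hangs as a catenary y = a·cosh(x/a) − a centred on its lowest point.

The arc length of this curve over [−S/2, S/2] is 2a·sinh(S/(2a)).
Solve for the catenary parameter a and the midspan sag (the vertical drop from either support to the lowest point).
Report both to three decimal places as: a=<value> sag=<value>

seed: a₀ = √(S³/(24(L−S))) = √(187.015³/(24·80.085)) = 58.335571
iter 1: u=1.602924  f(a)=+1.094e+01  f'(a)=-3.519e+00  a ← 58.335571 − (+1.094e+01/-3.519e+00) = 61.444597
iter 2: u=1.521818  f(a)=+9.355e-01  f'(a)=-2.941e+00  a ← 61.444597 − (+9.355e-01/-2.941e+00) = 61.762719
iter 3: u=1.513980  f(a)=+8.253e-03  f'(a)=-2.889e+00  a ← 61.762719 − (+8.253e-03/-2.889e+00) = 61.765576
iter 4: u=1.513910  f(a)=+6.548e-07  f'(a)=-2.889e+00  a ← 61.765576 − (+6.548e-07/-2.889e+00) = 61.765576
iter 5: u=1.513910  f(a)=+5.684e-14  f'(a)=-2.889e+00  a ← 61.765576 − (+5.684e-14/-2.889e+00) = 61.765576
converged: |Δa| < 1e-12 after 5 iterations
sag = a·(cosh(S/(2a)) − 1) = 61.765576·(cosh(1.513910) − 1) = 85.375815
T_max/T_min = cosh(S/(2a)) = 2.382256

a=61.766 sag=85.376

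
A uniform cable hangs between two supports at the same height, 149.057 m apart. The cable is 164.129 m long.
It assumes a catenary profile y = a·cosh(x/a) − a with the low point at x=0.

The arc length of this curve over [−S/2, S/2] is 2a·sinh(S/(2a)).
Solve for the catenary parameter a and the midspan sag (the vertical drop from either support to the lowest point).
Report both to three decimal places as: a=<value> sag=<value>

a=97.102 sag=30.033

seed: a₀ = √(S³/(24(L−S))) = √(149.057³/(24·15.072)) = 95.683599
iter 1: u=0.778906  f(a)=+4.639e-01  f'(a)=-3.346e-01  a ← 95.683599 − (+4.639e-01/-3.346e-01) = 97.070048
iter 2: u=0.767781  f(a)=+1.027e-02  f'(a)=-3.199e-01  a ← 97.070048 − (+1.027e-02/-3.199e-01) = 97.102167
iter 3: u=0.767527  f(a)=+5.294e-06  f'(a)=-3.196e-01  a ← 97.102167 − (+5.294e-06/-3.196e-01) = 97.102184
iter 4: u=0.767527  f(a)=+1.364e-12  f'(a)=-3.196e-01  a ← 97.102184 − (+1.364e-12/-3.196e-01) = 97.102184
converged: |Δa| < 1e-12 after 4 iterations
sag = a·(cosh(S/(2a)) − 1) = 97.102184·(cosh(0.767527) − 1) = 30.033241
T_max/T_min = cosh(S/(2a)) = 1.309295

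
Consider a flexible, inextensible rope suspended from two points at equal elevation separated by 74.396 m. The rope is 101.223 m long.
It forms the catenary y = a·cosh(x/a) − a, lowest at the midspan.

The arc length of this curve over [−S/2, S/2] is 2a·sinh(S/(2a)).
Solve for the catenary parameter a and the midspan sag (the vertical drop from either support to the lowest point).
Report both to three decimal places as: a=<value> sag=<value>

seed: a₀ = √(S³/(24(L−S))) = √(74.396³/(24·26.827)) = 25.289061
iter 1: u=1.470913  f(a)=+3.056e+00  f'(a)=-2.618e+00  a ← 25.289061 − (+3.056e+00/-2.618e+00) = 26.456627
iter 2: u=1.405999  f(a)=+2.244e-01  f'(a)=-2.246e+00  a ← 26.456627 − (+2.244e-01/-2.246e+00) = 26.556533
iter 3: u=1.400710  f(a)=+1.422e-03  f'(a)=-2.218e+00  a ← 26.556533 − (+1.422e-03/-2.218e+00) = 26.557174
iter 4: u=1.400676  f(a)=+5.786e-08  f'(a)=-2.218e+00  a ← 26.557174 − (+5.786e-08/-2.218e+00) = 26.557174
iter 5: u=1.400676  f(a)=+1.421e-14  f'(a)=-2.218e+00  a ← 26.557174 − (+1.421e-14/-2.218e+00) = 26.557174
converged: |Δa| < 1e-12 after 5 iterations
sag = a·(cosh(S/(2a)) − 1) = 26.557174·(cosh(1.400676) − 1) = 30.598818
T_max/T_min = cosh(S/(2a)) = 2.152187

a=26.557 sag=30.599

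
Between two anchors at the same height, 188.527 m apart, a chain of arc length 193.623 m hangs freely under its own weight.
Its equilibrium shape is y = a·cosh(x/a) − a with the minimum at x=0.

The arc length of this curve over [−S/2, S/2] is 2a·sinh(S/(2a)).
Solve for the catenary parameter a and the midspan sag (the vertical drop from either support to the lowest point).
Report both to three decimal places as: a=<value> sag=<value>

a=235.010 sag=19.160

seed: a₀ = √(S³/(24(L−S))) = √(188.527³/(24·5.096)) = 234.066901
iter 1: u=0.402720  f(a)=+4.148e-02  f'(a)=-4.425e-02  a ← 234.066901 − (+4.148e-02/-4.425e-02) = 235.004328
iter 2: u=0.401114  f(a)=+2.505e-04  f'(a)=-4.372e-02  a ← 235.004328 − (+2.505e-04/-4.372e-02) = 235.010058
iter 3: u=0.401104  f(a)=+9.262e-09  f'(a)=-4.372e-02  a ← 235.010058 − (+9.262e-09/-4.372e-02) = 235.010058
iter 4: u=0.401104  f(a)=-2.842e-14  f'(a)=-4.372e-02  a ← 235.010058 − (-2.842e-14/-4.372e-02) = 235.010058
converged: |Δa| < 1e-12 after 4 iterations
sag = a·(cosh(S/(2a)) − 1) = 235.010058·(cosh(0.401104) − 1) = 19.159558
T_max/T_min = cosh(S/(2a)) = 1.081527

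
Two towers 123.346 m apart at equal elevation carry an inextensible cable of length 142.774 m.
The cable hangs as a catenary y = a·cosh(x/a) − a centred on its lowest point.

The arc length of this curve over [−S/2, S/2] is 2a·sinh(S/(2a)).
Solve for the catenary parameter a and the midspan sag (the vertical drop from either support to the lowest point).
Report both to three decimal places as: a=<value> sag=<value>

seed: a₀ = √(S³/(24(L−S))) = √(123.346³/(24·19.428)) = 63.440696
iter 1: u=0.972136  f(a)=+9.390e-01  f'(a)=-6.723e-01  a ← 63.440696 − (+9.390e-01/-6.723e-01) = 64.837221
iter 2: u=0.951197  f(a)=+3.190e-02  f'(a)=-6.274e-01  a ← 64.837221 − (+3.190e-02/-6.274e-01) = 64.888067
iter 3: u=0.950452  f(a)=+3.969e-05  f'(a)=-6.258e-01  a ← 64.888067 − (+3.969e-05/-6.258e-01) = 64.888130
iter 4: u=0.950451  f(a)=+6.162e-11  f'(a)=-6.258e-01  a ← 64.888130 − (+6.162e-11/-6.258e-01) = 64.888130
iter 5: u=0.950451  f(a)=-2.842e-14  f'(a)=-6.258e-01  a ← 64.888130 − (-2.842e-14/-6.258e-01) = 64.888130
converged: |Δa| < 1e-12 after 5 iterations
sag = a·(cosh(S/(2a)) − 1) = 64.888130·(cosh(0.950451) − 1) = 31.582452
T_max/T_min = cosh(S/(2a)) = 1.486722

a=64.888 sag=31.582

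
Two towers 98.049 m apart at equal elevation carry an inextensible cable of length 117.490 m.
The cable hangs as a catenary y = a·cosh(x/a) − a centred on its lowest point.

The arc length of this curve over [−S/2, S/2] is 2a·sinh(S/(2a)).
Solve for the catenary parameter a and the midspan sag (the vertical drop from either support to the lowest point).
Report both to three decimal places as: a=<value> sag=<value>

seed: a₀ = √(S³/(24(L−S))) = √(98.049³/(24·19.441)) = 44.946909
iter 1: u=1.090720  f(a)=+1.190e+00  f'(a)=-9.724e-01  a ← 44.946909 − (+1.190e+00/-9.724e-01) = 46.170338
iter 2: u=1.061818  f(a)=+5.031e-02  f'(a)=-8.918e-01  a ← 46.170338 − (+5.031e-02/-8.918e-01) = 46.226748
iter 3: u=1.060522  f(a)=+9.874e-05  f'(a)=-8.883e-01  a ← 46.226748 − (+9.874e-05/-8.883e-01) = 46.226859
iter 4: u=1.060520  f(a)=+3.820e-10  f'(a)=-8.883e-01  a ← 46.226859 − (+3.820e-10/-8.883e-01) = 46.226859
iter 5: u=1.060520  f(a)=+2.842e-14  f'(a)=-8.883e-01  a ← 46.226859 − (+2.842e-14/-8.883e-01) = 46.226859
converged: |Δa| < 1e-12 after 5 iterations
sag = a·(cosh(S/(2a)) − 1) = 46.226859·(cosh(1.060520) − 1) = 28.525382
T_max/T_min = cosh(S/(2a)) = 1.617074

a=46.227 sag=28.525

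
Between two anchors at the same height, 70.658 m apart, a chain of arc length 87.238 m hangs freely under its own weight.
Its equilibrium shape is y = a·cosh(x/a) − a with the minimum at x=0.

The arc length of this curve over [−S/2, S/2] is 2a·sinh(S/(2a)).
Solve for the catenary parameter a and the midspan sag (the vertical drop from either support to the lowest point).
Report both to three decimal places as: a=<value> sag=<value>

seed: a₀ = √(S³/(24(L−S))) = √(70.658³/(24·16.580)) = 29.774476
iter 1: u=1.186553  f(a)=+1.207e+00  f'(a)=-1.279e+00  a ← 29.774476 − (+1.207e+00/-1.279e+00) = 30.718522
iter 2: u=1.150088  f(a)=+5.979e-02  f'(a)=-1.155e+00  a ← 30.718522 − (+5.979e-02/-1.155e+00) = 30.770295
iter 3: u=1.148153  f(a)=+1.636e-04  f'(a)=-1.148e+00  a ← 30.770295 − (+1.636e-04/-1.148e+00) = 30.770437
iter 4: u=1.148147  f(a)=+1.232e-09  f'(a)=-1.148e+00  a ← 30.770437 − (+1.232e-09/-1.148e+00) = 30.770437
iter 5: u=1.148147  f(a)=+0.000e+00  f'(a)=-1.148e+00  a ← 30.770437 − (+0.000e+00/-1.148e+00) = 30.770437
converged: |Δa| < 1e-12 after 5 iterations
sag = a·(cosh(S/(2a)) − 1) = 30.770437·(cosh(1.148147) − 1) = 22.609681
T_max/T_min = cosh(S/(2a)) = 1.734786

a=30.770 sag=22.610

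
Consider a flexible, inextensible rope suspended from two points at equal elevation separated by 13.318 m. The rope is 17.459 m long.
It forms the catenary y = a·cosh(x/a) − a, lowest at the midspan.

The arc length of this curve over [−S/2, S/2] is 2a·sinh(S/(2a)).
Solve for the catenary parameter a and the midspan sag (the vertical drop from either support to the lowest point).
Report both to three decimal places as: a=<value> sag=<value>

seed: a₀ = √(S³/(24(L−S))) = √(13.318³/(24·4.141)) = 4.875288
iter 1: u=1.365868  f(a)=+4.039e-01  f'(a)=-2.038e+00  a ← 4.875288 − (+4.039e-01/-2.038e+00) = 5.073507
iter 2: u=1.312504  f(a)=+2.594e-02  f'(a)=-1.783e+00  a ← 5.073507 − (+2.594e-02/-1.783e+00) = 5.088050
iter 3: u=1.308753  f(a)=+1.232e-04  f'(a)=-1.767e+00  a ← 5.088050 − (+1.232e-04/-1.767e+00) = 5.088120
iter 4: u=1.308735  f(a)=+2.810e-09  f'(a)=-1.767e+00  a ← 5.088120 − (+2.810e-09/-1.767e+00) = 5.088120
iter 5: u=1.308735  f(a)=+0.000e+00  f'(a)=-1.767e+00  a ← 5.088120 − (+0.000e+00/-1.767e+00) = 5.088120
converged: |Δa| < 1e-12 after 5 iterations
sag = a·(cosh(S/(2a)) − 1) = 5.088120·(cosh(1.308735) − 1) = 5.015995
T_max/T_min = cosh(S/(2a)) = 1.985825

a=5.088 sag=5.016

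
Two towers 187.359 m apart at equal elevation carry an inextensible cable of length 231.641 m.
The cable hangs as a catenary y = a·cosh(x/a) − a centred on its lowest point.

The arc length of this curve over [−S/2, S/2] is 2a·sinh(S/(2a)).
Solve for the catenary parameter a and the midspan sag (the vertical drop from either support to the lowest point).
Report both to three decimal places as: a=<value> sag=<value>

seed: a₀ = √(S³/(24(L−S))) = √(187.359³/(24·44.282)) = 78.667003
iter 1: u=1.190836  f(a)=+3.248e+00  f'(a)=-1.294e+00  a ← 78.667003 − (+3.248e+00/-1.294e+00) = 81.177454
iter 2: u=1.154009  f(a)=+1.620e-01  f'(a)=-1.168e+00  a ← 81.177454 − (+1.620e-01/-1.168e+00) = 81.316156
iter 3: u=1.152040  f(a)=+4.495e-04  f'(a)=-1.161e+00  a ← 81.316156 − (+4.495e-04/-1.161e+00) = 81.316543
iter 4: u=1.152035  f(a)=+3.483e-09  f'(a)=-1.161e+00  a ← 81.316543 − (+3.483e-09/-1.161e+00) = 81.316543
iter 5: u=1.152035  f(a)=+0.000e+00  f'(a)=-1.161e+00  a ← 81.316543 − (+0.000e+00/-1.161e+00) = 81.316543
converged: |Δa| < 1e-12 after 5 iterations
sag = a·(cosh(S/(2a)) − 1) = 81.316543·(cosh(1.152035) − 1) = 60.199422
T_max/T_min = cosh(S/(2a)) = 1.740310

a=81.317 sag=60.199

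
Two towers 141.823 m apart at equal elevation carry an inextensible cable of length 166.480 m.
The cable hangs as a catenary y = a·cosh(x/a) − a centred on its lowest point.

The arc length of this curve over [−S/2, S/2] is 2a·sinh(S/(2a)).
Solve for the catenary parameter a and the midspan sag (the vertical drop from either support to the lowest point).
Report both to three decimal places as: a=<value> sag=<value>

seed: a₀ = √(S³/(24(L−S))) = √(141.823³/(24·24.657)) = 69.429536
iter 1: u=1.021345  f(a)=+1.318e+00  f'(a)=-7.872e-01  a ← 69.429536 − (+1.318e+00/-7.872e-01) = 71.104438
iter 2: u=0.997287  f(a)=+4.922e-02  f'(a)=-7.294e-01  a ← 71.104438 − (+4.922e-02/-7.294e-01) = 71.171915
iter 3: u=0.996341  f(a)=+7.448e-05  f'(a)=-7.272e-01  a ← 71.171915 − (+7.448e-05/-7.272e-01) = 71.172017
iter 4: u=0.996340  f(a)=+1.711e-10  f'(a)=-7.272e-01  a ← 71.172017 − (+1.711e-10/-7.272e-01) = 71.172017
iter 5: u=0.996340  f(a)=+0.000e+00  f'(a)=-7.272e-01  a ← 71.172017 − (+0.000e+00/-7.272e-01) = 71.172017
converged: |Δa| < 1e-12 after 5 iterations
sag = a·(cosh(S/(2a)) − 1) = 71.172017·(cosh(0.996340) − 1) = 38.346719
T_max/T_min = cosh(S/(2a)) = 1.538789

a=71.172 sag=38.347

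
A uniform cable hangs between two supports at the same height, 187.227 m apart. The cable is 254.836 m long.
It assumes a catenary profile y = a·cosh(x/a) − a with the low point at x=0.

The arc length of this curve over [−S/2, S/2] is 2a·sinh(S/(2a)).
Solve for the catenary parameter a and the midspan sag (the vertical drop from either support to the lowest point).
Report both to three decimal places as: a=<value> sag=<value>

a=66.792 sag=77.071

seed: a₀ = √(S³/(24(L−S))) = √(187.227³/(24·67.609)) = 63.598202
iter 1: u=1.471952  f(a)=+7.714e+00  f'(a)=-2.624e+00  a ← 63.598202 − (+7.714e+00/-2.624e+00) = 66.537974
iter 2: u=1.406918  f(a)=+5.671e-01  f'(a)=-2.251e+00  a ← 66.537974 − (+5.671e-01/-2.251e+00) = 66.789894
iter 3: u=1.401612  f(a)=+3.603e-03  f'(a)=-2.223e+00  a ← 66.789894 − (+3.603e-03/-2.223e+00) = 66.791515
iter 4: u=1.401578  f(a)=+1.474e-07  f'(a)=-2.222e+00  a ← 66.791515 − (+1.474e-07/-2.222e+00) = 66.791515
iter 5: u=1.401578  f(a)=+0.000e+00  f'(a)=-2.222e+00  a ← 66.791515 − (+0.000e+00/-2.222e+00) = 66.791515
converged: |Δa| < 1e-12 after 5 iterations
sag = a·(cosh(S/(2a)) − 1) = 66.791515·(cosh(1.401578) − 1) = 77.071104
T_max/T_min = cosh(S/(2a)) = 2.153906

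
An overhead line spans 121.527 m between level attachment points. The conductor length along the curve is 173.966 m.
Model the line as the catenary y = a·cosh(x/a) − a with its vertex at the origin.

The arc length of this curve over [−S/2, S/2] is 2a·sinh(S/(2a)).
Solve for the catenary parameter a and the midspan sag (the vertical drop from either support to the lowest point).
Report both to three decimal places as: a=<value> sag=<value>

a=40.000 sag=55.740

seed: a₀ = √(S³/(24(L−S))) = √(121.527³/(24·52.439)) = 37.763857
iter 1: u=1.609039  f(a)=+7.222e+00  f'(a)=-3.566e+00  a ← 37.763857 − (+7.222e+00/-3.566e+00) = 39.789126
iter 2: u=1.527138  f(a)=+6.217e-01  f'(a)=-2.976e+00  a ← 39.789126 − (+6.217e-01/-2.976e+00) = 39.998006
iter 3: u=1.519163  f(a)=+5.565e-03  f'(a)=-2.923e+00  a ← 39.998006 − (+5.565e-03/-2.923e+00) = 39.999909
iter 4: u=1.519091  f(a)=+4.547e-07  f'(a)=-2.923e+00  a ← 39.999909 − (+4.547e-07/-2.923e+00) = 39.999910
iter 5: u=1.519091  f(a)=+2.842e-14  f'(a)=-2.923e+00  a ← 39.999910 − (+2.842e-14/-2.923e+00) = 39.999910
converged: |Δa| < 1e-12 after 5 iterations
sag = a·(cosh(S/(2a)) − 1) = 39.999910·(cosh(1.519091) − 1) = 55.739503
T_max/T_min = cosh(S/(2a)) = 2.393491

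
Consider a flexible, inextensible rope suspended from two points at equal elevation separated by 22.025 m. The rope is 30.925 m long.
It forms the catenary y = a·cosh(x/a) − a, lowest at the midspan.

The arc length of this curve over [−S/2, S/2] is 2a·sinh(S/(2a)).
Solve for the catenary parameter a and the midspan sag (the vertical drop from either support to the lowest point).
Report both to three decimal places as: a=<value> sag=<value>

seed: a₀ = √(S³/(24(L−S))) = √(22.025³/(24·8.900)) = 7.072505
iter 1: u=1.557086  f(a)=+1.143e+00  f'(a)=-3.182e+00  a ← 7.072505 − (+1.143e+00/-3.182e+00) = 7.431789
iter 2: u=1.481810  f(a)=+9.290e-02  f'(a)=-2.684e+00  a ← 7.431789 − (+9.290e-02/-2.684e+00) = 7.466397
iter 3: u=1.474942  f(a)=+7.332e-04  f'(a)=-2.642e+00  a ← 7.466397 − (+7.332e-04/-2.642e+00) = 7.466674
iter 4: u=1.474887  f(a)=+4.646e-08  f'(a)=-2.642e+00  a ← 7.466674 − (+4.646e-08/-2.642e+00) = 7.466674
iter 5: u=1.474887  f(a)=+3.553e-15  f'(a)=-2.642e+00  a ← 7.466674 − (+3.553e-15/-2.642e+00) = 7.466674
converged: |Δa| < 1e-12 after 5 iterations
sag = a·(cosh(S/(2a)) − 1) = 7.466674·(cosh(1.474887) − 1) = 9.704235
T_max/T_min = cosh(S/(2a)) = 2.299673

a=7.467 sag=9.704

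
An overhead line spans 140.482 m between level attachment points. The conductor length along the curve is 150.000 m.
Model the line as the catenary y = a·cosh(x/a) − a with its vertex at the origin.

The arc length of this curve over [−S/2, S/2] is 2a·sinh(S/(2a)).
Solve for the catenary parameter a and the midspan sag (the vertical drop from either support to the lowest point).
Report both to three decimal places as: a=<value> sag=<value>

seed: a₀ = √(S³/(24(L−S))) = √(140.482³/(24·9.518)) = 110.167261
iter 1: u=0.637585  f(a)=+1.953e-01  f'(a)=-1.799e-01  a ← 110.167261 − (+1.953e-01/-1.799e-01) = 111.252992
iter 2: u=0.631363  f(a)=+2.925e-03  f'(a)=-1.746e-01  a ← 111.252992 − (+2.925e-03/-1.746e-01) = 111.269750
iter 3: u=0.631268  f(a)=+6.782e-07  f'(a)=-1.745e-01  a ← 111.269750 − (+6.782e-07/-1.745e-01) = 111.269754
iter 4: u=0.631268  f(a)=+0.000e+00  f'(a)=-1.745e-01  a ← 111.269754 − (+0.000e+00/-1.745e-01) = 111.269754
converged: |Δa| < 1e-12 after 4 iterations
sag = a·(cosh(S/(2a)) − 1) = 111.269754·(cosh(0.631268) − 1) = 22.916528
T_max/T_min = cosh(S/(2a)) = 1.205955

a=111.270 sag=22.917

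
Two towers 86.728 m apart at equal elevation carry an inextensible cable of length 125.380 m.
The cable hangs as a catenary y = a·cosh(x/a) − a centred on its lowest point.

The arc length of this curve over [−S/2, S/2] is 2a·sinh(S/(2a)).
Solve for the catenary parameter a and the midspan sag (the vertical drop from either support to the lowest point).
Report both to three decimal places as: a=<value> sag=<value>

a=28.136 sag=40.578

seed: a₀ = √(S³/(24(L−S))) = √(86.728³/(24·38.652)) = 26.518404
iter 1: u=1.635242  f(a)=+5.509e+00  f'(a)=-3.773e+00  a ← 26.518404 − (+5.509e+00/-3.773e+00) = 27.978662
iter 2: u=1.549895  f(a)=+4.878e-01  f'(a)=-3.132e+00  a ← 27.978662 − (+4.878e-01/-3.132e+00) = 28.134422
iter 3: u=1.541315  f(a)=+4.645e-03  f'(a)=-3.072e+00  a ← 28.134422 − (+4.645e-03/-3.072e+00) = 28.135934
iter 4: u=1.541232  f(a)=+4.300e-07  f'(a)=-3.072e+00  a ← 28.135934 − (+4.300e-07/-3.072e+00) = 28.135934
iter 5: u=1.541232  f(a)=+0.000e+00  f'(a)=-3.072e+00  a ← 28.135934 − (+0.000e+00/-3.072e+00) = 28.135934
converged: |Δa| < 1e-12 after 5 iterations
sag = a·(cosh(S/(2a)) − 1) = 28.135934·(cosh(1.541232) − 1) = 40.578452
T_max/T_min = cosh(S/(2a)) = 2.442229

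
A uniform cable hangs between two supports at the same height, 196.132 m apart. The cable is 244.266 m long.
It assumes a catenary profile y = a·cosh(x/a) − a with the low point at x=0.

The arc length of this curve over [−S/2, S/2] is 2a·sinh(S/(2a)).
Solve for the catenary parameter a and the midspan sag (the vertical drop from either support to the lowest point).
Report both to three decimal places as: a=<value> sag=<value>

seed: a₀ = √(S³/(24(L−S))) = √(196.132³/(24·48.134)) = 80.814834
iter 1: u=1.213465  f(a)=+3.671e+00  f'(a)=-1.376e+00  a ← 80.814834 − (+3.671e+00/-1.376e+00) = 83.482281
iter 2: u=1.174692  f(a)=+1.896e-01  f'(a)=-1.237e+00  a ← 83.482281 − (+1.896e-01/-1.237e+00) = 83.635495
iter 3: u=1.172540  f(a)=+5.666e-04  f'(a)=-1.230e+00  a ← 83.635495 − (+5.666e-04/-1.230e+00) = 83.635956
iter 4: u=1.172534  f(a)=+5.094e-09  f'(a)=-1.230e+00  a ← 83.635956 − (+5.094e-09/-1.230e+00) = 83.635956
iter 5: u=1.172534  f(a)=+0.000e+00  f'(a)=-1.230e+00  a ← 83.635956 − (+0.000e+00/-1.230e+00) = 83.635956
converged: |Δa| < 1e-12 after 5 iterations
sag = a·(cosh(S/(2a)) − 1) = 83.635956·(cosh(1.172534) − 1) = 64.389187
T_max/T_min = cosh(S/(2a)) = 1.769874

a=83.636 sag=64.389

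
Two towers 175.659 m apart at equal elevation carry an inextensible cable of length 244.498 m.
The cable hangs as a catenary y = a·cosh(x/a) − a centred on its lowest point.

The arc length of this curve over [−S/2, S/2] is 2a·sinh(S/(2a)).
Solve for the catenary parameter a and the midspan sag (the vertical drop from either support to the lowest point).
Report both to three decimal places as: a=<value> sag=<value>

seed: a₀ = √(S³/(24(L−S))) = √(175.659³/(24·68.839)) = 57.277323
iter 1: u=1.533408  f(a)=+8.561e+00  f'(a)=-3.018e+00  a ← 57.277323 − (+8.561e+00/-3.018e+00) = 60.113645
iter 2: u=1.461058  f(a)=+6.770e-01  f'(a)=-2.558e+00  a ← 60.113645 − (+6.770e-01/-2.558e+00) = 60.378278
iter 3: u=1.454654  f(a)=+5.037e-03  f'(a)=-2.520e+00  a ← 60.378278 − (+5.037e-03/-2.520e+00) = 60.380277
iter 4: u=1.454606  f(a)=+2.834e-07  f'(a)=-2.520e+00  a ← 60.380277 − (+2.834e-07/-2.520e+00) = 60.380277
iter 5: u=1.454606  f(a)=+0.000e+00  f'(a)=-2.520e+00  a ← 60.380277 − (+0.000e+00/-2.520e+00) = 60.380277
converged: |Δa| < 1e-12 after 5 iterations
sag = a·(cosh(S/(2a)) − 1) = 60.380277·(cosh(1.454606) − 1) = 75.967058
T_max/T_min = cosh(S/(2a)) = 2.258144

a=60.380 sag=75.967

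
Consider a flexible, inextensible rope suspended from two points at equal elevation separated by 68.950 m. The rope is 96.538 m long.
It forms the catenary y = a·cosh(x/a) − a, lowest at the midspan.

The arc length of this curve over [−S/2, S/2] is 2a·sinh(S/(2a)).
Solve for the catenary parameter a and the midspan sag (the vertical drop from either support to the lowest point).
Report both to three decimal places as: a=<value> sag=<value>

seed: a₀ = √(S³/(24(L−S))) = √(68.950³/(24·27.588)) = 22.250290
iter 1: u=1.549418  f(a)=+3.507e+00  f'(a)=-3.128e+00  a ← 22.250290 − (+3.507e+00/-3.128e+00) = 23.371362
iter 2: u=1.475096  f(a)=+2.825e-01  f'(a)=-2.643e+00  a ← 23.371362 − (+2.825e-01/-2.643e+00) = 23.478245
iter 3: u=1.468381  f(a)=+2.188e-03  f'(a)=-2.602e+00  a ← 23.478245 − (+2.188e-03/-2.602e+00) = 23.479086
iter 4: u=1.468328  f(a)=+1.334e-07  f'(a)=-2.602e+00  a ← 23.479086 − (+1.334e-07/-2.602e+00) = 23.479086
iter 5: u=1.468328  f(a)=+4.263e-14  f'(a)=-2.602e+00  a ← 23.479086 − (+4.263e-14/-2.602e+00) = 23.479086
converged: |Δa| < 1e-12 after 5 iterations
sag = a·(cosh(S/(2a)) − 1) = 23.479086·(cosh(1.468328) − 1) = 30.197388
T_max/T_min = cosh(S/(2a)) = 2.286140

a=23.479 sag=30.197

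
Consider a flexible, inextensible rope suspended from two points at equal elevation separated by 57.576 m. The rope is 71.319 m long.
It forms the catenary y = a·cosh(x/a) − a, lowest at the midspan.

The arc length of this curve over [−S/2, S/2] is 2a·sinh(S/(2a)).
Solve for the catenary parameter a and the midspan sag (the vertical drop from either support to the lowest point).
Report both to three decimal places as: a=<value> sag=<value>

a=24.873 sag=18.604

seed: a₀ = √(S³/(24(L−S))) = √(57.576³/(24·13.743)) = 24.055580
iter 1: u=1.196729  f(a)=+1.018e+00  f'(a)=-1.315e+00  a ← 24.055580 − (+1.018e+00/-1.315e+00) = 24.830080
iter 2: u=1.159400  f(a)=+5.125e-02  f'(a)=-1.186e+00  a ← 24.830080 − (+5.125e-02/-1.186e+00) = 24.873309
iter 3: u=1.157385  f(a)=+1.450e-04  f'(a)=-1.179e+00  a ← 24.873309 − (+1.450e-04/-1.179e+00) = 24.873432
iter 4: u=1.157379  f(a)=+1.169e-09  f'(a)=-1.179e+00  a ← 24.873432 − (+1.169e-09/-1.179e+00) = 24.873432
iter 5: u=1.157379  f(a)=+1.421e-14  f'(a)=-1.179e+00  a ← 24.873432 − (+1.421e-14/-1.179e+00) = 24.873432
converged: |Δa| < 1e-12 after 5 iterations
sag = a·(cosh(S/(2a)) − 1) = 24.873432·(cosh(1.157379) − 1) = 18.604005
T_max/T_min = cosh(S/(2a)) = 1.747947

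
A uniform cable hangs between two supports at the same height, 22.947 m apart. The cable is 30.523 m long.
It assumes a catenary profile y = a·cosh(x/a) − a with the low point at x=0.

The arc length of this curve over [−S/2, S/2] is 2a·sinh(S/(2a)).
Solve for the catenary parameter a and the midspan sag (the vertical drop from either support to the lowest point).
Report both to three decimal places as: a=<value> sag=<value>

seed: a₀ = √(S³/(24(L−S))) = √(22.947³/(24·7.576)) = 8.151983
iter 1: u=1.407449  f(a)=+7.868e-01  f'(a)=-2.254e+00  a ← 8.151983 − (+7.868e-01/-2.254e+00) = 8.501045
iter 2: u=1.349658  f(a)=+5.335e-02  f'(a)=-1.958e+00  a ← 8.501045 − (+5.335e-02/-1.958e+00) = 8.528299
iter 3: u=1.345344  f(a)=+2.849e-04  f'(a)=-1.937e+00  a ← 8.528299 − (+2.849e-04/-1.937e+00) = 8.528446
iter 4: u=1.345321  f(a)=+8.215e-09  f'(a)=-1.937e+00  a ← 8.528446 − (+8.215e-09/-1.937e+00) = 8.528446
iter 5: u=1.345321  f(a)=-3.553e-15  f'(a)=-1.937e+00  a ← 8.528446 − (-3.553e-15/-1.937e+00) = 8.528446
converged: |Δa| < 1e-12 after 5 iterations
sag = a·(cosh(S/(2a)) − 1) = 8.528446·(cosh(1.345321) − 1) = 8.954339
T_max/T_min = cosh(S/(2a)) = 2.049938

a=8.528 sag=8.954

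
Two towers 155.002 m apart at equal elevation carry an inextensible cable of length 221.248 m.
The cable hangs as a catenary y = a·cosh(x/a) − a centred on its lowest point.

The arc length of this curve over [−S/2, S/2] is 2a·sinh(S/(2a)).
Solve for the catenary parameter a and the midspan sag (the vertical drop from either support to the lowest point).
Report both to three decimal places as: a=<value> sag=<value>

seed: a₀ = √(S³/(24(L−S))) = √(155.002³/(24·66.246)) = 48.397230
iter 1: u=1.601352  f(a)=+9.031e+00  f'(a)=-3.507e+00  a ← 48.397230 − (+9.031e+00/-3.507e+00) = 50.972429
iter 2: u=1.520449  f(a)=+7.709e-01  f'(a)=-2.932e+00  a ← 50.972429 − (+7.709e-01/-2.932e+00) = 51.235391
iter 3: u=1.512646  f(a)=+6.775e-03  f'(a)=-2.880e+00  a ← 51.235391 − (+6.775e-03/-2.880e+00) = 51.237743
iter 4: u=1.512576  f(a)=+5.335e-07  f'(a)=-2.880e+00  a ← 51.237743 − (+5.335e-07/-2.880e+00) = 51.237743
iter 5: u=1.512576  f(a)=+0.000e+00  f'(a)=-2.880e+00  a ← 51.237743 − (+0.000e+00/-2.880e+00) = 51.237743
converged: |Δa| < 1e-12 after 5 iterations
sag = a·(cosh(S/(2a)) − 1) = 51.237743·(cosh(1.512576) − 1) = 70.676061
T_max/T_min = cosh(S/(2a)) = 2.379375

a=51.238 sag=70.676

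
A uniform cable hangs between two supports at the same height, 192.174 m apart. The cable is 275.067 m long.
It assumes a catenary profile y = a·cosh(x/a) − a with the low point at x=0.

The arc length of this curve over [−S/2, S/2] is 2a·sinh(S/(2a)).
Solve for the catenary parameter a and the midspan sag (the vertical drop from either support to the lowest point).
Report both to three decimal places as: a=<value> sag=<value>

seed: a₀ = √(S³/(24(L−S))) = √(192.174³/(24·82.893)) = 59.727921
iter 1: u=1.608745  f(a)=+1.141e+01  f'(a)=-3.564e+00  a ← 59.727921 − (+1.141e+01/-3.564e+00) = 62.930160
iter 2: u=1.526883  f(a)=+9.820e-01  f'(a)=-2.975e+00  a ← 62.930160 − (+9.820e-01/-2.975e+00) = 63.260303
iter 3: u=1.518915  f(a)=+8.784e-03  f'(a)=-2.922e+00  a ← 63.260303 − (+8.784e-03/-2.922e+00) = 63.263310
iter 4: u=1.518842  f(a)=+7.168e-07  f'(a)=-2.921e+00  a ← 63.263310 − (+7.168e-07/-2.921e+00) = 63.263310
iter 5: u=1.518842  f(a)=+5.684e-14  f'(a)=-2.921e+00  a ← 63.263310 − (+5.684e-14/-2.921e+00) = 63.263310
converged: |Δa| < 1e-12 after 5 iterations
sag = a·(cosh(S/(2a)) − 1) = 63.263310·(cosh(1.518842) − 1) = 88.122654
T_max/T_min = cosh(S/(2a)) = 2.392950

a=63.263 sag=88.123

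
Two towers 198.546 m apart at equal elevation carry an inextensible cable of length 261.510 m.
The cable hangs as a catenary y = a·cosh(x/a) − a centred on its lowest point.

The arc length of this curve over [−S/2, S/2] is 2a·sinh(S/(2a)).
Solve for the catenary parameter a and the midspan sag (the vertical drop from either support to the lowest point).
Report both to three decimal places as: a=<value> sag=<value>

a=75.169 sag=75.653

seed: a₀ = √(S³/(24(L−S))) = √(198.546³/(24·62.964)) = 71.968083
iter 1: u=1.379403  f(a)=+6.269e+00  f'(a)=-2.106e+00  a ← 71.968083 − (+6.269e+00/-2.106e+00) = 74.944562
iter 2: u=1.324619  f(a)=+4.099e-01  f'(a)=-1.839e+00  a ← 74.944562 − (+4.099e-01/-1.839e+00) = 75.167456
iter 3: u=1.320691  f(a)=+2.023e-03  f'(a)=-1.821e+00  a ← 75.167456 − (+2.023e-03/-1.821e+00) = 75.168568
iter 4: u=1.320672  f(a)=+4.985e-08  f'(a)=-1.821e+00  a ← 75.168568 − (+4.985e-08/-1.821e+00) = 75.168568
iter 5: u=1.320672  f(a)=+0.000e+00  f'(a)=-1.821e+00  a ← 75.168568 − (+0.000e+00/-1.821e+00) = 75.168568
converged: |Δa| < 1e-12 after 5 iterations
sag = a·(cosh(S/(2a)) − 1) = 75.168568·(cosh(1.320672) − 1) = 75.653127
T_max/T_min = cosh(S/(2a)) = 2.006446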